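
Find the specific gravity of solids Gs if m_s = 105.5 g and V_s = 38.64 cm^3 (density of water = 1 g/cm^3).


Result: 2.73

Derivation:
Using Gs = m_s / (V_s * rho_w)
Since rho_w = 1 g/cm^3:
Gs = 105.5 / 38.64
Gs = 2.73


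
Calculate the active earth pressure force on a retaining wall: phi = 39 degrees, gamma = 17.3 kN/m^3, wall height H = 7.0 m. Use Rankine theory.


Compute active earth pressure coefficient:
Ka = tan^2(45 - phi/2) = tan^2(25.5) = 0.227506
Compute active force:
Pa = 0.5 * Ka * gamma * H^2
Pa = 0.5 * 0.227506 * 17.3 * 7.0^2
Pa = 96.43 kN/m


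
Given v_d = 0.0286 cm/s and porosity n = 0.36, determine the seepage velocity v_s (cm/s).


Using v_s = v_d / n
v_s = 0.0286 / 0.36
v_s = 0.07944 cm/s


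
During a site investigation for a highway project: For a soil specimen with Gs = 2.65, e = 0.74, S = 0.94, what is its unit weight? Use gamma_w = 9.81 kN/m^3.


Result: 18.862 kN/m^3

Derivation:
Using gamma = gamma_w * (Gs + S*e) / (1 + e)
Numerator: Gs + S*e = 2.65 + 0.94*0.74 = 3.3456
Denominator: 1 + e = 1 + 0.74 = 1.74
gamma = 9.81 * 3.3456 / 1.74
gamma = 18.862 kN/m^3


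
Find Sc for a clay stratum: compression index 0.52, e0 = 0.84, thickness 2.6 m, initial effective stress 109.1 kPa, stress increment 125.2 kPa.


Using Sc = Cc * H / (1 + e0) * log10((sigma0 + delta_sigma) / sigma0)
Stress ratio = (109.1 + 125.2) / 109.1 = 2.14757
log10(2.14757) = 0.331948
Cc * H / (1 + e0) = 0.52 * 2.6 / (1 + 0.84) = 0.734783
Sc = 0.734783 * 0.331948
Sc = 0.2439 m


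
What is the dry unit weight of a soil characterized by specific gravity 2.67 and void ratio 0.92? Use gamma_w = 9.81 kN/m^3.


Result: 13.642 kN/m^3

Derivation:
Using gamma_d = Gs * gamma_w / (1 + e)
gamma_d = 2.67 * 9.81 / (1 + 0.92)
gamma_d = 2.67 * 9.81 / 1.92
gamma_d = 13.642 kN/m^3


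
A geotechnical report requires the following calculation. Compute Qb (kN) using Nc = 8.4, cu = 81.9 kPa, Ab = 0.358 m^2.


Using Qb = Nc * cu * Ab
Qb = 8.4 * 81.9 * 0.358
Qb = 246.29 kN


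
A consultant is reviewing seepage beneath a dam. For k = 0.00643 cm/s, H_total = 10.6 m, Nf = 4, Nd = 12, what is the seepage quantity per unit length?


Convert k to m/s for unit consistency with H:
k = 0.00643 cm/s = 0.00643 / 100 m/s = 6.43e-05 m/s
Using q = k * H * Nf / Nd
Nf / Nd = 4 / 12 = 0.3333
q = 6.43e-05 * 10.6 * 0.3333
q = 0.0002272 m^3/s per m


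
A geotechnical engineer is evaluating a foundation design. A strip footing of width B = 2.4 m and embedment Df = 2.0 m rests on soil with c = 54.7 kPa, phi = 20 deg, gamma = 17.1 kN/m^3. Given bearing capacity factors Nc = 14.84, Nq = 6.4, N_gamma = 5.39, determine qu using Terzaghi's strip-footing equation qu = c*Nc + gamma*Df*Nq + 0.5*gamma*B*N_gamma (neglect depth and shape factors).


Compute qu = c*Nc + gamma*Df*Nq + 0.5*gamma*B*N_gamma
Term 1: 54.7 * 14.84 = 811.748
Term 2: 17.1 * 2.0 * 6.4 = 218.88
Term 3: 0.5 * 17.1 * 2.4 * 5.39 = 110.6028
qu = 811.748 + 218.88 + 110.6028
qu = 1141.23 kPa


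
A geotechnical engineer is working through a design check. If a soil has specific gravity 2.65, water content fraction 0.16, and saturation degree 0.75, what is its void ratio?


Using the relation e = Gs * w / S
e = 2.65 * 0.16 / 0.75
e = 0.5653


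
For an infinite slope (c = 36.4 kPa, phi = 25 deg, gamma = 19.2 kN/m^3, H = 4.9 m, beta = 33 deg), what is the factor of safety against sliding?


Using Fs = c / (gamma*H*sin(beta)*cos(beta)) + tan(phi)/tan(beta)
Cohesion contribution = 36.4 / (19.2*4.9*sin(33)*cos(33))
Cohesion contribution = 0.84704
Friction contribution = tan(25)/tan(33) = 0.718051
Fs = 0.84704 + 0.718051
Fs = 1.565


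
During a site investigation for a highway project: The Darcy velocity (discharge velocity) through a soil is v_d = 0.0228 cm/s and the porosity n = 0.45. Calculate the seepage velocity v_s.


Using v_s = v_d / n
v_s = 0.0228 / 0.45
v_s = 0.05067 cm/s


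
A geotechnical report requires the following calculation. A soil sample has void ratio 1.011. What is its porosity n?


Result: 0.5027

Derivation:
Using the relation n = e / (1 + e)
n = 1.011 / (1 + 1.011)
n = 1.011 / 2.011
n = 0.5027


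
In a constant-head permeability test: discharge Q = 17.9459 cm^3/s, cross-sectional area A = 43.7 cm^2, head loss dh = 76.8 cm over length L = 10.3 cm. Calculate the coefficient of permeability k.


Result: 0.055076 cm/s

Derivation:
Compute hydraulic gradient:
i = dh / L = 76.8 / 10.3 = 7.45631
Then apply Darcy's law:
k = Q / (A * i)
k = 17.9459 / (43.7 * 7.45631)
k = 17.9459 / 325.841
k = 0.055076 cm/s


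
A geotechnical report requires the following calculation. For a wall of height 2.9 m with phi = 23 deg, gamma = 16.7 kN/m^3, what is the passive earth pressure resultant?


Result: 160.29 kN/m

Derivation:
Compute passive earth pressure coefficient:
Kp = tan^2(45 + phi/2) = tan^2(56.5) = 2.282623
Compute passive force:
Pp = 0.5 * Kp * gamma * H^2
Pp = 0.5 * 2.282623 * 16.7 * 2.9^2
Pp = 160.29 kN/m


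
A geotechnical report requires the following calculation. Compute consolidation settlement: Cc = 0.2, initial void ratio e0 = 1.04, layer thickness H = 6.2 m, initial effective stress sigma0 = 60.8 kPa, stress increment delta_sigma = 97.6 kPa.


Using Sc = Cc * H / (1 + e0) * log10((sigma0 + delta_sigma) / sigma0)
Stress ratio = (60.8 + 97.6) / 60.8 = 2.60526
log10(2.60526) = 0.415852
Cc * H / (1 + e0) = 0.2 * 6.2 / (1 + 1.04) = 0.607843
Sc = 0.607843 * 0.415852
Sc = 0.2528 m


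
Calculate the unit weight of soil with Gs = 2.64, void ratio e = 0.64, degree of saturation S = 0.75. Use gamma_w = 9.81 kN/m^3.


Using gamma = gamma_w * (Gs + S*e) / (1 + e)
Numerator: Gs + S*e = 2.64 + 0.75*0.64 = 3.12
Denominator: 1 + e = 1 + 0.64 = 1.64
gamma = 9.81 * 3.12 / 1.64
gamma = 18.663 kN/m^3


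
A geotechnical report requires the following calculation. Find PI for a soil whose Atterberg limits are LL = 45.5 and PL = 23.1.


Result: 22.4

Derivation:
Using PI = LL - PL
PI = 45.5 - 23.1
PI = 22.4


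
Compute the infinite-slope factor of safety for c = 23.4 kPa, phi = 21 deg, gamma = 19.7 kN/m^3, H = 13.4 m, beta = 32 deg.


Using Fs = c / (gamma*H*sin(beta)*cos(beta)) + tan(phi)/tan(beta)
Cohesion contribution = 23.4 / (19.7*13.4*sin(32)*cos(32))
Cohesion contribution = 0.197249
Friction contribution = tan(21)/tan(32) = 0.614311
Fs = 0.197249 + 0.614311
Fs = 0.812


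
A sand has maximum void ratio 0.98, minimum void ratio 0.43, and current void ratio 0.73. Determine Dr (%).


Using Dr = (e_max - e) / (e_max - e_min) * 100
e_max - e = 0.98 - 0.73 = 0.25
e_max - e_min = 0.98 - 0.43 = 0.55
Dr = 0.25 / 0.55 * 100
Dr = 45.45 %


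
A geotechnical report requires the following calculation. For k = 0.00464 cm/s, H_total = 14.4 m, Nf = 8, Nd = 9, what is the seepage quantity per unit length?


Result: 0.0005939 m^3/s per m

Derivation:
Convert k to m/s for unit consistency with H:
k = 0.00464 cm/s = 0.00464 / 100 m/s = 4.64e-05 m/s
Using q = k * H * Nf / Nd
Nf / Nd = 8 / 9 = 0.8889
q = 4.64e-05 * 14.4 * 0.8889
q = 0.0005939 m^3/s per m


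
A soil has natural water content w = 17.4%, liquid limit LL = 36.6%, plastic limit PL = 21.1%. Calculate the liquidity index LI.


First compute the plasticity index:
PI = LL - PL = 36.6 - 21.1 = 15.5
Then compute the liquidity index:
LI = (w - PL) / PI
LI = (17.4 - 21.1) / 15.5
LI = -0.239


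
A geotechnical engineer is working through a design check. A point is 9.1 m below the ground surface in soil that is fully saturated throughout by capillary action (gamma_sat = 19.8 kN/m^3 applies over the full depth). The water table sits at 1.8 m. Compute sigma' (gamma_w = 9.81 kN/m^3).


Result: 108.57 kPa

Derivation:
Total stress = gamma_sat * depth
sigma = 19.8 * 9.1 = 180.18 kPa
Pore water pressure u = gamma_w * (depth - d_wt)
u = 9.81 * (9.1 - 1.8) = 71.613 kPa
Effective stress = sigma - u
sigma' = 180.18 - 71.613 = 108.57 kPa


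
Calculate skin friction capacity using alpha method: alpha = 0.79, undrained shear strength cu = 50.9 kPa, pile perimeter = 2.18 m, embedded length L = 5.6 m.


Using Qs = alpha * cu * perimeter * L
Qs = 0.79 * 50.9 * 2.18 * 5.6
Qs = 490.9 kN


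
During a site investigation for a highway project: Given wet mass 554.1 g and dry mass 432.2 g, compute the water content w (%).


Using w = (m_wet - m_dry) / m_dry * 100
m_wet - m_dry = 554.1 - 432.2 = 121.9 g
w = 121.9 / 432.2 * 100
w = 28.2 %


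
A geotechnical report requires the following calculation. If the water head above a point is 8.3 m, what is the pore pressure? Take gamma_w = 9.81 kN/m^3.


Using u = gamma_w * h_w
u = 9.81 * 8.3
u = 81.42 kPa


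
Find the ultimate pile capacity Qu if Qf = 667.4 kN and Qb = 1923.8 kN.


Using Qu = Qf + Qb
Qu = 667.4 + 1923.8
Qu = 2591.2 kN


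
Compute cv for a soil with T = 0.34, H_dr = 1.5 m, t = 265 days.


Using cv = T * H_dr^2 / t
H_dr^2 = 1.5^2 = 2.25
cv = 0.34 * 2.25 / 265
cv = 0.00289 m^2/day


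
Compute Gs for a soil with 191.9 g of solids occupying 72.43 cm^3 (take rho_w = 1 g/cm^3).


Result: 2.649

Derivation:
Using Gs = m_s / (V_s * rho_w)
Since rho_w = 1 g/cm^3:
Gs = 191.9 / 72.43
Gs = 2.649


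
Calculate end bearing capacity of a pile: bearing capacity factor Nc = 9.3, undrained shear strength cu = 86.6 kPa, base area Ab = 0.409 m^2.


Result: 329.4 kN

Derivation:
Using Qb = Nc * cu * Ab
Qb = 9.3 * 86.6 * 0.409
Qb = 329.4 kN


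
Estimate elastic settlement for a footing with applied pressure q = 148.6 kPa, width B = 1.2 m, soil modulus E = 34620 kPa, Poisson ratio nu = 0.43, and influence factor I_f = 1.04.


Result: 4.366 mm

Derivation:
Using Se = q * B * (1 - nu^2) * I_f / E
1 - nu^2 = 1 - 0.43^2 = 0.8151
Se = 148.6 * 1.2 * 0.8151 * 1.04 / 34620
Se = 0.004366 m
Convert to mm: Se = 0.004366 * 1000 = 4.366 mm


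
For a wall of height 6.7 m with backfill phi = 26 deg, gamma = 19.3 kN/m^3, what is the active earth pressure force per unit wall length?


Compute active earth pressure coefficient:
Ka = tan^2(45 - phi/2) = tan^2(32.0) = 0.390462
Compute active force:
Pa = 0.5 * Ka * gamma * H^2
Pa = 0.5 * 0.390462 * 19.3 * 6.7^2
Pa = 169.14 kN/m


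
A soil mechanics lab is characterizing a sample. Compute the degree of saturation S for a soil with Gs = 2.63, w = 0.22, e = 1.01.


Using S = Gs * w / e
S = 2.63 * 0.22 / 1.01
S = 0.5729


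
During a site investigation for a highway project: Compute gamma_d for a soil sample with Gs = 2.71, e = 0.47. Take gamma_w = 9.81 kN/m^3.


Result: 18.085 kN/m^3

Derivation:
Using gamma_d = Gs * gamma_w / (1 + e)
gamma_d = 2.71 * 9.81 / (1 + 0.47)
gamma_d = 2.71 * 9.81 / 1.47
gamma_d = 18.085 kN/m^3


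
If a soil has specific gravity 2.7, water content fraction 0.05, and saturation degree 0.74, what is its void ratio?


Using the relation e = Gs * w / S
e = 2.7 * 0.05 / 0.74
e = 0.1824


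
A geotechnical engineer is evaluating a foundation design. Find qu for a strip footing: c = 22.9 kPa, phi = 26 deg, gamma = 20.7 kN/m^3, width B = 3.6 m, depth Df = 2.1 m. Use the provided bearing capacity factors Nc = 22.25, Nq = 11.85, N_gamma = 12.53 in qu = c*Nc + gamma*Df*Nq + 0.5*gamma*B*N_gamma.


Compute qu = c*Nc + gamma*Df*Nq + 0.5*gamma*B*N_gamma
Term 1: 22.9 * 22.25 = 509.525
Term 2: 20.7 * 2.1 * 11.85 = 515.1195
Term 3: 0.5 * 20.7 * 3.6 * 12.53 = 466.8678
qu = 509.525 + 515.1195 + 466.8678
qu = 1491.51 kPa


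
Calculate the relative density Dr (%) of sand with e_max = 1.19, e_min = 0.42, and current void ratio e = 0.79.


Using Dr = (e_max - e) / (e_max - e_min) * 100
e_max - e = 1.19 - 0.79 = 0.4
e_max - e_min = 1.19 - 0.42 = 0.77
Dr = 0.4 / 0.77 * 100
Dr = 51.95 %


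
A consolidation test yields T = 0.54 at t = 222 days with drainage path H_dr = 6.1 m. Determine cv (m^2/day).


Using cv = T * H_dr^2 / t
H_dr^2 = 6.1^2 = 37.21
cv = 0.54 * 37.21 / 222
cv = 0.09051 m^2/day


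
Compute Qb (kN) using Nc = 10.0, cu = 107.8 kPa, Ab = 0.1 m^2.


Using Qb = Nc * cu * Ab
Qb = 10.0 * 107.8 * 0.1
Qb = 107.8 kN


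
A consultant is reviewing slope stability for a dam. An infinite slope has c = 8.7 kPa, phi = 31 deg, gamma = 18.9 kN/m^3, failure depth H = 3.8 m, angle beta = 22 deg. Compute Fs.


Using Fs = c / (gamma*H*sin(beta)*cos(beta)) + tan(phi)/tan(beta)
Cohesion contribution = 8.7 / (18.9*3.8*sin(22)*cos(22))
Cohesion contribution = 0.348765
Friction contribution = tan(31)/tan(22) = 1.48718
Fs = 0.348765 + 1.48718
Fs = 1.836


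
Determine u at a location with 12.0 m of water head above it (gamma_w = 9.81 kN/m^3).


Result: 117.72 kPa

Derivation:
Using u = gamma_w * h_w
u = 9.81 * 12.0
u = 117.72 kPa


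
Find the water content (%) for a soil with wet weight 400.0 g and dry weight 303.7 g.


Using w = (m_wet - m_dry) / m_dry * 100
m_wet - m_dry = 400.0 - 303.7 = 96.3 g
w = 96.3 / 303.7 * 100
w = 31.71 %


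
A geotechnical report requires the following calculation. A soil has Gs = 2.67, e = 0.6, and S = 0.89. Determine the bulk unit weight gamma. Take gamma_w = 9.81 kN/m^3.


Using gamma = gamma_w * (Gs + S*e) / (1 + e)
Numerator: Gs + S*e = 2.67 + 0.89*0.6 = 3.204
Denominator: 1 + e = 1 + 0.6 = 1.6
gamma = 9.81 * 3.204 / 1.6
gamma = 19.645 kN/m^3


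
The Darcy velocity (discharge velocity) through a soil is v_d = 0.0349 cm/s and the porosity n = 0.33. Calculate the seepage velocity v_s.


Result: 0.10576 cm/s

Derivation:
Using v_s = v_d / n
v_s = 0.0349 / 0.33
v_s = 0.10576 cm/s


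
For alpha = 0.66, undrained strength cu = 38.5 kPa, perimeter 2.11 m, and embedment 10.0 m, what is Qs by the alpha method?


Using Qs = alpha * cu * perimeter * L
Qs = 0.66 * 38.5 * 2.11 * 10.0
Qs = 536.15 kN


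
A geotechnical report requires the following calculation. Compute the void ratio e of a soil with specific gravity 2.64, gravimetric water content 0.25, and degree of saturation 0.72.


Using the relation e = Gs * w / S
e = 2.64 * 0.25 / 0.72
e = 0.9167


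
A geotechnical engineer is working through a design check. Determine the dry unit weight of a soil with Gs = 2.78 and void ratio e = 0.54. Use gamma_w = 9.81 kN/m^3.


Using gamma_d = Gs * gamma_w / (1 + e)
gamma_d = 2.78 * 9.81 / (1 + 0.54)
gamma_d = 2.78 * 9.81 / 1.54
gamma_d = 17.709 kN/m^3


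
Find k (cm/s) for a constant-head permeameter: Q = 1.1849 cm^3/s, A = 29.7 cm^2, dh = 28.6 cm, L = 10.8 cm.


Result: 0.015065 cm/s

Derivation:
Compute hydraulic gradient:
i = dh / L = 28.6 / 10.8 = 2.64815
Then apply Darcy's law:
k = Q / (A * i)
k = 1.1849 / (29.7 * 2.64815)
k = 1.1849 / 78.65
k = 0.015065 cm/s


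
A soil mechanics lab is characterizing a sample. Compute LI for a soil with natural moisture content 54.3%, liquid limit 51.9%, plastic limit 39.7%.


Result: 1.197

Derivation:
First compute the plasticity index:
PI = LL - PL = 51.9 - 39.7 = 12.2
Then compute the liquidity index:
LI = (w - PL) / PI
LI = (54.3 - 39.7) / 12.2
LI = 1.197


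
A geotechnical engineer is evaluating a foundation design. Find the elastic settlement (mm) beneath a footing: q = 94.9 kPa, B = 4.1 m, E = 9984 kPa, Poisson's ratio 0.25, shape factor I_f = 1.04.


Using Se = q * B * (1 - nu^2) * I_f / E
1 - nu^2 = 1 - 0.25^2 = 0.9375
Se = 94.9 * 4.1 * 0.9375 * 1.04 / 9984
Se = 0.037997 m
Convert to mm: Se = 0.037997 * 1000 = 37.997 mm


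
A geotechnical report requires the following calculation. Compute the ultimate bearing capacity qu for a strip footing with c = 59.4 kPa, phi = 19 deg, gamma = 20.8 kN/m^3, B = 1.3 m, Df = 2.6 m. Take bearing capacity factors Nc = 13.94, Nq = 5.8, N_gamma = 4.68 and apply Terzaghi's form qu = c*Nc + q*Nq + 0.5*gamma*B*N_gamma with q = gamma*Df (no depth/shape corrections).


Compute qu = c*Nc + gamma*Df*Nq + 0.5*gamma*B*N_gamma
Term 1: 59.4 * 13.94 = 828.036
Term 2: 20.8 * 2.6 * 5.8 = 313.664
Term 3: 0.5 * 20.8 * 1.3 * 4.68 = 63.2736
qu = 828.036 + 313.664 + 63.2736
qu = 1204.97 kPa


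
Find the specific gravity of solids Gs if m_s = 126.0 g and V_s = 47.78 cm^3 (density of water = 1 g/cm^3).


Using Gs = m_s / (V_s * rho_w)
Since rho_w = 1 g/cm^3:
Gs = 126.0 / 47.78
Gs = 2.637


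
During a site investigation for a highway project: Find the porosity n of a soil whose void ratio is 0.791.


Using the relation n = e / (1 + e)
n = 0.791 / (1 + 0.791)
n = 0.791 / 1.791
n = 0.4417


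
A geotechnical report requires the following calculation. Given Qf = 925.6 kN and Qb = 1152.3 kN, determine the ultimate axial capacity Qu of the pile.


Using Qu = Qf + Qb
Qu = 925.6 + 1152.3
Qu = 2077.9 kN


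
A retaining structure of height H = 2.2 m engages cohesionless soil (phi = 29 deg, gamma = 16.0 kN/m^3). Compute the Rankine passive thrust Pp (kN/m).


Compute passive earth pressure coefficient:
Kp = tan^2(45 + phi/2) = tan^2(59.5) = 2.88206
Compute passive force:
Pp = 0.5 * Kp * gamma * H^2
Pp = 0.5 * 2.88206 * 16.0 * 2.2^2
Pp = 111.59 kN/m


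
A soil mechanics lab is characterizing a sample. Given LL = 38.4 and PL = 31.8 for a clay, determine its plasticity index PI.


Result: 6.6

Derivation:
Using PI = LL - PL
PI = 38.4 - 31.8
PI = 6.6


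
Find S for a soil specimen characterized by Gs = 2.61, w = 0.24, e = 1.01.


Using S = Gs * w / e
S = 2.61 * 0.24 / 1.01
S = 0.6202


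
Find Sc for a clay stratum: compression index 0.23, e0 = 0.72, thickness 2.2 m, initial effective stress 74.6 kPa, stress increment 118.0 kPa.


Result: 0.1212 m

Derivation:
Using Sc = Cc * H / (1 + e0) * log10((sigma0 + delta_sigma) / sigma0)
Stress ratio = (74.6 + 118.0) / 74.6 = 2.58177
log10(2.58177) = 0.411917
Cc * H / (1 + e0) = 0.23 * 2.2 / (1 + 0.72) = 0.294186
Sc = 0.294186 * 0.411917
Sc = 0.1212 m


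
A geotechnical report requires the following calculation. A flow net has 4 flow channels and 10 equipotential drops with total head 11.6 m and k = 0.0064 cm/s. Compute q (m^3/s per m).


Convert k to m/s for unit consistency with H:
k = 0.0064 cm/s = 0.0064 / 100 m/s = 6.4e-05 m/s
Using q = k * H * Nf / Nd
Nf / Nd = 4 / 10 = 0.4
q = 6.4e-05 * 11.6 * 0.4
q = 0.000297 m^3/s per m


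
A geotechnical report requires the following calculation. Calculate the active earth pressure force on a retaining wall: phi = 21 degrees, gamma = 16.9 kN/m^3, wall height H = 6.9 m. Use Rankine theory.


Result: 190.03 kN/m

Derivation:
Compute active earth pressure coefficient:
Ka = tan^2(45 - phi/2) = tan^2(34.5) = 0.472355
Compute active force:
Pa = 0.5 * Ka * gamma * H^2
Pa = 0.5 * 0.472355 * 16.9 * 6.9^2
Pa = 190.03 kN/m


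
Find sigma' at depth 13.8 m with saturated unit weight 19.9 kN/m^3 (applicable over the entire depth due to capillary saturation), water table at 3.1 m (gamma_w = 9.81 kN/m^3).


Total stress = gamma_sat * depth
sigma = 19.9 * 13.8 = 274.62 kPa
Pore water pressure u = gamma_w * (depth - d_wt)
u = 9.81 * (13.8 - 3.1) = 104.967 kPa
Effective stress = sigma - u
sigma' = 274.62 - 104.967 = 169.65 kPa


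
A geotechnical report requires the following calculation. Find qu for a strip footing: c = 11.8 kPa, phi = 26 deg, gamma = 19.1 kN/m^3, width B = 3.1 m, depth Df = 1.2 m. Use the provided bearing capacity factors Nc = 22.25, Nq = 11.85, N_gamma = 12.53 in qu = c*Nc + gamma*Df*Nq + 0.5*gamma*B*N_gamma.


Result: 905.1 kPa

Derivation:
Compute qu = c*Nc + gamma*Df*Nq + 0.5*gamma*B*N_gamma
Term 1: 11.8 * 22.25 = 262.55
Term 2: 19.1 * 1.2 * 11.85 = 271.602
Term 3: 0.5 * 19.1 * 3.1 * 12.53 = 370.95065
qu = 262.55 + 271.602 + 370.95065
qu = 905.1 kPa


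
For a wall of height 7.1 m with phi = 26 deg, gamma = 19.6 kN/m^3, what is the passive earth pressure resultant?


Compute passive earth pressure coefficient:
Kp = tan^2(45 + phi/2) = tan^2(58.0) = 2.561071
Compute passive force:
Pp = 0.5 * Kp * gamma * H^2
Pp = 0.5 * 2.561071 * 19.6 * 7.1^2
Pp = 1265.21 kN/m


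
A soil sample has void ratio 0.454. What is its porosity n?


Using the relation n = e / (1 + e)
n = 0.454 / (1 + 0.454)
n = 0.454 / 1.454
n = 0.3122


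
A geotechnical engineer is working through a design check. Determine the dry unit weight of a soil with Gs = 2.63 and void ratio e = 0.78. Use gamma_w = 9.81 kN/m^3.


Result: 14.495 kN/m^3

Derivation:
Using gamma_d = Gs * gamma_w / (1 + e)
gamma_d = 2.63 * 9.81 / (1 + 0.78)
gamma_d = 2.63 * 9.81 / 1.78
gamma_d = 14.495 kN/m^3


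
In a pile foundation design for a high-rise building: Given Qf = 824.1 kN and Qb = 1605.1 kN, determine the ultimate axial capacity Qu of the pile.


Using Qu = Qf + Qb
Qu = 824.1 + 1605.1
Qu = 2429.2 kN


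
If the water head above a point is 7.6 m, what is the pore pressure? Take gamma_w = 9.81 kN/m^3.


Using u = gamma_w * h_w
u = 9.81 * 7.6
u = 74.56 kPa


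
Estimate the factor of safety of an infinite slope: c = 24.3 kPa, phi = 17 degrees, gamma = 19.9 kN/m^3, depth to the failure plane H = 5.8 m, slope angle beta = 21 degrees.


Using Fs = c / (gamma*H*sin(beta)*cos(beta)) + tan(phi)/tan(beta)
Cohesion contribution = 24.3 / (19.9*5.8*sin(21)*cos(21))
Cohesion contribution = 0.629281
Friction contribution = tan(17)/tan(21) = 0.796456
Fs = 0.629281 + 0.796456
Fs = 1.426


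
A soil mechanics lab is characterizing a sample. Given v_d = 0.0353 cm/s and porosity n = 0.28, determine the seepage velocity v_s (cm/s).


Using v_s = v_d / n
v_s = 0.0353 / 0.28
v_s = 0.12607 cm/s


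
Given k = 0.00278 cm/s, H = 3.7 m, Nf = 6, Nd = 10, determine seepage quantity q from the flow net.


Convert k to m/s for unit consistency with H:
k = 0.00278 cm/s = 0.00278 / 100 m/s = 2.78e-05 m/s
Using q = k * H * Nf / Nd
Nf / Nd = 6 / 10 = 0.6
q = 2.78e-05 * 3.7 * 0.6
q = 6.172e-05 m^3/s per m


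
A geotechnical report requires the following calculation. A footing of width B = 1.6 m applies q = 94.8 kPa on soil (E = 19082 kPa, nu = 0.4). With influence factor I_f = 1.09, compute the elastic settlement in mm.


Using Se = q * B * (1 - nu^2) * I_f / E
1 - nu^2 = 1 - 0.4^2 = 0.84
Se = 94.8 * 1.6 * 0.84 * 1.09 / 19082
Se = 0.007278 m
Convert to mm: Se = 0.007278 * 1000 = 7.278 mm


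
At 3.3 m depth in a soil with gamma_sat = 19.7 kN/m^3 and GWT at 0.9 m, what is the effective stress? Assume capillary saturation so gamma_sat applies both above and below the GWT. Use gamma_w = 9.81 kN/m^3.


Result: 41.47 kPa

Derivation:
Total stress = gamma_sat * depth
sigma = 19.7 * 3.3 = 65.01 kPa
Pore water pressure u = gamma_w * (depth - d_wt)
u = 9.81 * (3.3 - 0.9) = 23.544 kPa
Effective stress = sigma - u
sigma' = 65.01 - 23.544 = 41.47 kPa


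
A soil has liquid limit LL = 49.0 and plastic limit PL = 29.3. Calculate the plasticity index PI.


Result: 19.7

Derivation:
Using PI = LL - PL
PI = 49.0 - 29.3
PI = 19.7


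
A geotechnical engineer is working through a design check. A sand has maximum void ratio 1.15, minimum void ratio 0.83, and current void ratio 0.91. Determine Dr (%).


Result: 75.0 %

Derivation:
Using Dr = (e_max - e) / (e_max - e_min) * 100
e_max - e = 1.15 - 0.91 = 0.24
e_max - e_min = 1.15 - 0.83 = 0.32
Dr = 0.24 / 0.32 * 100
Dr = 75.0 %


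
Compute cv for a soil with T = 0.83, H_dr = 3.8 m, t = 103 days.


Using cv = T * H_dr^2 / t
H_dr^2 = 3.8^2 = 14.44
cv = 0.83 * 14.44 / 103
cv = 0.11636 m^2/day


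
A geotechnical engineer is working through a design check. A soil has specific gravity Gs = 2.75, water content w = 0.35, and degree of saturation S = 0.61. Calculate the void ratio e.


Using the relation e = Gs * w / S
e = 2.75 * 0.35 / 0.61
e = 1.5779


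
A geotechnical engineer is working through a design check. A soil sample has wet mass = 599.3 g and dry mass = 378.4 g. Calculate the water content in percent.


Using w = (m_wet - m_dry) / m_dry * 100
m_wet - m_dry = 599.3 - 378.4 = 220.9 g
w = 220.9 / 378.4 * 100
w = 58.38 %


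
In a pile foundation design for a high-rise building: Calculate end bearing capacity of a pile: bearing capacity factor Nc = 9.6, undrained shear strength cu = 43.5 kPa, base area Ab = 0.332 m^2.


Using Qb = Nc * cu * Ab
Qb = 9.6 * 43.5 * 0.332
Qb = 138.64 kN


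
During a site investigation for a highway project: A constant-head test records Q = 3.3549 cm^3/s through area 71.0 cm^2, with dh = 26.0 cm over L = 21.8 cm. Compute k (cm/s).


Compute hydraulic gradient:
i = dh / L = 26.0 / 21.8 = 1.19266
Then apply Darcy's law:
k = Q / (A * i)
k = 3.3549 / (71.0 * 1.19266)
k = 3.3549 / 84.6789
k = 0.039619 cm/s


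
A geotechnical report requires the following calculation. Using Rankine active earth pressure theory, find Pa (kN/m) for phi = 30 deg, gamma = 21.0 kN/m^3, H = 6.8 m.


Compute active earth pressure coefficient:
Ka = tan^2(45 - phi/2) = tan^2(30.0) = 0.333333
Compute active force:
Pa = 0.5 * Ka * gamma * H^2
Pa = 0.5 * 0.333333 * 21.0 * 6.8^2
Pa = 161.84 kN/m


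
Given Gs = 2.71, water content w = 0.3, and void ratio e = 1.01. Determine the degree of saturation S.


Using S = Gs * w / e
S = 2.71 * 0.3 / 1.01
S = 0.805


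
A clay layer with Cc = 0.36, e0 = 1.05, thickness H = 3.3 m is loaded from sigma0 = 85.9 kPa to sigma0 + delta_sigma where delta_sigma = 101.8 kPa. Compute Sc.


Result: 0.1967 m

Derivation:
Using Sc = Cc * H / (1 + e0) * log10((sigma0 + delta_sigma) / sigma0)
Stress ratio = (85.9 + 101.8) / 85.9 = 2.1851
log10(2.1851) = 0.339471
Cc * H / (1 + e0) = 0.36 * 3.3 / (1 + 1.05) = 0.579512
Sc = 0.579512 * 0.339471
Sc = 0.1967 m


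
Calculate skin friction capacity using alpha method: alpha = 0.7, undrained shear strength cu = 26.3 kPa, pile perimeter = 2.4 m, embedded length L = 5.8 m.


Using Qs = alpha * cu * perimeter * L
Qs = 0.7 * 26.3 * 2.4 * 5.8
Qs = 256.27 kN


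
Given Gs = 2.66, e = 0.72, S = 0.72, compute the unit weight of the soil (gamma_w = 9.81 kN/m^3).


Using gamma = gamma_w * (Gs + S*e) / (1 + e)
Numerator: Gs + S*e = 2.66 + 0.72*0.72 = 3.1784
Denominator: 1 + e = 1 + 0.72 = 1.72
gamma = 9.81 * 3.1784 / 1.72
gamma = 18.128 kN/m^3


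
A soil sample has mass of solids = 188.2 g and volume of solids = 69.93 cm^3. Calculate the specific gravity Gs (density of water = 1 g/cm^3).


Using Gs = m_s / (V_s * rho_w)
Since rho_w = 1 g/cm^3:
Gs = 188.2 / 69.93
Gs = 2.691


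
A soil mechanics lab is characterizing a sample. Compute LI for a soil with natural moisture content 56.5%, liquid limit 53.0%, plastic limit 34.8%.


Result: 1.192

Derivation:
First compute the plasticity index:
PI = LL - PL = 53.0 - 34.8 = 18.2
Then compute the liquidity index:
LI = (w - PL) / PI
LI = (56.5 - 34.8) / 18.2
LI = 1.192


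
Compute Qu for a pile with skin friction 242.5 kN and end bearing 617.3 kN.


Using Qu = Qf + Qb
Qu = 242.5 + 617.3
Qu = 859.8 kN


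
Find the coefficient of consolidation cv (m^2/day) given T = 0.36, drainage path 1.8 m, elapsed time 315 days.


Using cv = T * H_dr^2 / t
H_dr^2 = 1.8^2 = 3.24
cv = 0.36 * 3.24 / 315
cv = 0.0037 m^2/day


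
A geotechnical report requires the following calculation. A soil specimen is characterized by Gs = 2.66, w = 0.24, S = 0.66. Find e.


Using the relation e = Gs * w / S
e = 2.66 * 0.24 / 0.66
e = 0.9673


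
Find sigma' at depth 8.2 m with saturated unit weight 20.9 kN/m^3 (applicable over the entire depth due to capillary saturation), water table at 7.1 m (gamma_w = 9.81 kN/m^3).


Total stress = gamma_sat * depth
sigma = 20.9 * 8.2 = 171.38 kPa
Pore water pressure u = gamma_w * (depth - d_wt)
u = 9.81 * (8.2 - 7.1) = 10.791 kPa
Effective stress = sigma - u
sigma' = 171.38 - 10.791 = 160.59 kPa


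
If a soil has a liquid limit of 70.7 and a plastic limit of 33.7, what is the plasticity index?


Using PI = LL - PL
PI = 70.7 - 33.7
PI = 37.0


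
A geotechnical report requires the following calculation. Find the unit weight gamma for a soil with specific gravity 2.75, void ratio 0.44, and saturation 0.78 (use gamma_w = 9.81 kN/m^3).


Using gamma = gamma_w * (Gs + S*e) / (1 + e)
Numerator: Gs + S*e = 2.75 + 0.78*0.44 = 3.0932
Denominator: 1 + e = 1 + 0.44 = 1.44
gamma = 9.81 * 3.0932 / 1.44
gamma = 21.072 kN/m^3


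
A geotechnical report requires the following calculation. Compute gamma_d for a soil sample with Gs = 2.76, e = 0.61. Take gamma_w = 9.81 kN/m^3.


Using gamma_d = Gs * gamma_w / (1 + e)
gamma_d = 2.76 * 9.81 / (1 + 0.61)
gamma_d = 2.76 * 9.81 / 1.61
gamma_d = 16.817 kN/m^3


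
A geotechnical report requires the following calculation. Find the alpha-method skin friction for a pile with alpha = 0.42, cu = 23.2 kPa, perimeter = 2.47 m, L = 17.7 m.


Result: 426.0 kN

Derivation:
Using Qs = alpha * cu * perimeter * L
Qs = 0.42 * 23.2 * 2.47 * 17.7
Qs = 426.0 kN


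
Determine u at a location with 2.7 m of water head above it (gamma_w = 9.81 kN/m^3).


Using u = gamma_w * h_w
u = 9.81 * 2.7
u = 26.49 kPa


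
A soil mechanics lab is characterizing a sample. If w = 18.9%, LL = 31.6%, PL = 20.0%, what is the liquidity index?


Result: -0.095

Derivation:
First compute the plasticity index:
PI = LL - PL = 31.6 - 20.0 = 11.6
Then compute the liquidity index:
LI = (w - PL) / PI
LI = (18.9 - 20.0) / 11.6
LI = -0.095


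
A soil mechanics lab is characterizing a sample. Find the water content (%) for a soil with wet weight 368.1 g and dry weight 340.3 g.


Using w = (m_wet - m_dry) / m_dry * 100
m_wet - m_dry = 368.1 - 340.3 = 27.8 g
w = 27.8 / 340.3 * 100
w = 8.17 %


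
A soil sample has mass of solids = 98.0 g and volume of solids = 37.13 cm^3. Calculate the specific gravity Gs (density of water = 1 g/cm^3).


Using Gs = m_s / (V_s * rho_w)
Since rho_w = 1 g/cm^3:
Gs = 98.0 / 37.13
Gs = 2.639


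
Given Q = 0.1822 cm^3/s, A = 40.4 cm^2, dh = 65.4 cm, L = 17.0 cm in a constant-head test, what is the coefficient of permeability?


Compute hydraulic gradient:
i = dh / L = 65.4 / 17.0 = 3.84706
Then apply Darcy's law:
k = Q / (A * i)
k = 0.1822 / (40.4 * 3.84706)
k = 0.1822 / 155.421
k = 0.001172 cm/s


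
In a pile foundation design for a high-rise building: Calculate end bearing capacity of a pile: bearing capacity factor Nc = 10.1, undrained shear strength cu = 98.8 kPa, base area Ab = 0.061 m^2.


Using Qb = Nc * cu * Ab
Qb = 10.1 * 98.8 * 0.061
Qb = 60.87 kN


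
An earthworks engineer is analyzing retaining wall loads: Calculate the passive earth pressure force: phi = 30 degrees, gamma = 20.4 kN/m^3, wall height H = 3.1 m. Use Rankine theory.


Result: 294.07 kN/m

Derivation:
Compute passive earth pressure coefficient:
Kp = tan^2(45 + phi/2) = tan^2(60.0) = 3
Compute passive force:
Pp = 0.5 * Kp * gamma * H^2
Pp = 0.5 * 3 * 20.4 * 3.1^2
Pp = 294.07 kN/m


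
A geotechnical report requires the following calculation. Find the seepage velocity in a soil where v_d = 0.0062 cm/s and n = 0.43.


Result: 0.01442 cm/s

Derivation:
Using v_s = v_d / n
v_s = 0.0062 / 0.43
v_s = 0.01442 cm/s


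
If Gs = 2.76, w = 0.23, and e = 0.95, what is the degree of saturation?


Using S = Gs * w / e
S = 2.76 * 0.23 / 0.95
S = 0.6682


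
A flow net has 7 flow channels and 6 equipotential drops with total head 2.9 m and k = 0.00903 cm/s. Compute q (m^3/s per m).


Convert k to m/s for unit consistency with H:
k = 0.00903 cm/s = 0.00903 / 100 m/s = 9.03e-05 m/s
Using q = k * H * Nf / Nd
Nf / Nd = 7 / 6 = 1.1667
q = 9.03e-05 * 2.9 * 1.1667
q = 0.0003055 m^3/s per m


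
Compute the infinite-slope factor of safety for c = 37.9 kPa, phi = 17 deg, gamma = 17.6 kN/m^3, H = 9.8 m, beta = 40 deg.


Using Fs = c / (gamma*H*sin(beta)*cos(beta)) + tan(phi)/tan(beta)
Cohesion contribution = 37.9 / (17.6*9.8*sin(40)*cos(40))
Cohesion contribution = 0.446251
Friction contribution = tan(17)/tan(40) = 0.364356
Fs = 0.446251 + 0.364356
Fs = 0.811


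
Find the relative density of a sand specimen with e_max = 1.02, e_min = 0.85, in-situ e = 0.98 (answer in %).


Result: 23.53 %

Derivation:
Using Dr = (e_max - e) / (e_max - e_min) * 100
e_max - e = 1.02 - 0.98 = 0.04
e_max - e_min = 1.02 - 0.85 = 0.17
Dr = 0.04 / 0.17 * 100
Dr = 23.53 %


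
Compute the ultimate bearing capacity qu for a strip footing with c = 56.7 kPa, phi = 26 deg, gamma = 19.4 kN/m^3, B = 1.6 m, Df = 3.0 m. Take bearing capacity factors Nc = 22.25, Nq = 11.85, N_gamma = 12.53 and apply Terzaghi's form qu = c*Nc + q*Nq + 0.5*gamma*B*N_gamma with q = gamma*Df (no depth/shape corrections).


Result: 2145.71 kPa

Derivation:
Compute qu = c*Nc + gamma*Df*Nq + 0.5*gamma*B*N_gamma
Term 1: 56.7 * 22.25 = 1261.575
Term 2: 19.4 * 3.0 * 11.85 = 689.67
Term 3: 0.5 * 19.4 * 1.6 * 12.53 = 194.4656
qu = 1261.575 + 689.67 + 194.4656
qu = 2145.71 kPa


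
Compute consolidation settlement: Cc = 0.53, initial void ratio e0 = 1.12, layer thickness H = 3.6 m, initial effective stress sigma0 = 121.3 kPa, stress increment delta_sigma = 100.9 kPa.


Using Sc = Cc * H / (1 + e0) * log10((sigma0 + delta_sigma) / sigma0)
Stress ratio = (121.3 + 100.9) / 121.3 = 1.83182
log10(1.83182) = 0.262883
Cc * H / (1 + e0) = 0.53 * 3.6 / (1 + 1.12) = 0.9
Sc = 0.9 * 0.262883
Sc = 0.2366 m


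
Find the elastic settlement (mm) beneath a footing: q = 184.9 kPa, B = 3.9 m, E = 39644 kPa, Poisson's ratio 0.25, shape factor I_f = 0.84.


Using Se = q * B * (1 - nu^2) * I_f / E
1 - nu^2 = 1 - 0.25^2 = 0.9375
Se = 184.9 * 3.9 * 0.9375 * 0.84 / 39644
Se = 0.014324 m
Convert to mm: Se = 0.014324 * 1000 = 14.324 mm


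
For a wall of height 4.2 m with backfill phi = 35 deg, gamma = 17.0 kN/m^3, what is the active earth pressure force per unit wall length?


Result: 40.63 kN/m

Derivation:
Compute active earth pressure coefficient:
Ka = tan^2(45 - phi/2) = tan^2(27.5) = 0.27099
Compute active force:
Pa = 0.5 * Ka * gamma * H^2
Pa = 0.5 * 0.27099 * 17.0 * 4.2^2
Pa = 40.63 kN/m


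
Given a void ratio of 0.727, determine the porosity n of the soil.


Using the relation n = e / (1 + e)
n = 0.727 / (1 + 0.727)
n = 0.727 / 1.727
n = 0.421


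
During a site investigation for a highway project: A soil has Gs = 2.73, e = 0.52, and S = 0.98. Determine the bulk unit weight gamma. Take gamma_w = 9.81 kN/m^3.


Using gamma = gamma_w * (Gs + S*e) / (1 + e)
Numerator: Gs + S*e = 2.73 + 0.98*0.52 = 3.2396
Denominator: 1 + e = 1 + 0.52 = 1.52
gamma = 9.81 * 3.2396 / 1.52
gamma = 20.908 kN/m^3


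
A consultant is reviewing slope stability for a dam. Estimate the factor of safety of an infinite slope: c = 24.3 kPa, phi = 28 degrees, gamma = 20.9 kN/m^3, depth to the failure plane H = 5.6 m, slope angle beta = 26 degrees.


Using Fs = c / (gamma*H*sin(beta)*cos(beta)) + tan(phi)/tan(beta)
Cohesion contribution = 24.3 / (20.9*5.6*sin(26)*cos(26))
Cohesion contribution = 0.52695
Friction contribution = tan(28)/tan(26) = 1.09017
Fs = 0.52695 + 1.09017
Fs = 1.617


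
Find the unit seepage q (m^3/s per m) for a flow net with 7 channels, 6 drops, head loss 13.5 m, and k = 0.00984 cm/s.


Result: 0.00155 m^3/s per m

Derivation:
Convert k to m/s for unit consistency with H:
k = 0.00984 cm/s = 0.00984 / 100 m/s = 9.84e-05 m/s
Using q = k * H * Nf / Nd
Nf / Nd = 7 / 6 = 1.1667
q = 9.84e-05 * 13.5 * 1.1667
q = 0.00155 m^3/s per m


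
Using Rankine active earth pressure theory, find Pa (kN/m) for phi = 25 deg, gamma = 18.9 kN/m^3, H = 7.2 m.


Result: 198.83 kN/m

Derivation:
Compute active earth pressure coefficient:
Ka = tan^2(45 - phi/2) = tan^2(32.5) = 0.405859
Compute active force:
Pa = 0.5 * Ka * gamma * H^2
Pa = 0.5 * 0.405859 * 18.9 * 7.2^2
Pa = 198.83 kN/m


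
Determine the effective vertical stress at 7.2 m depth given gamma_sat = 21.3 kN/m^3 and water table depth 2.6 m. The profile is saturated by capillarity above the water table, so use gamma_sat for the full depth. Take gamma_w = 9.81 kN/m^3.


Total stress = gamma_sat * depth
sigma = 21.3 * 7.2 = 153.36 kPa
Pore water pressure u = gamma_w * (depth - d_wt)
u = 9.81 * (7.2 - 2.6) = 45.126 kPa
Effective stress = sigma - u
sigma' = 153.36 - 45.126 = 108.23 kPa


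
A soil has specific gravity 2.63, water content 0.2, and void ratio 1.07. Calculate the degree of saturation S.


Using S = Gs * w / e
S = 2.63 * 0.2 / 1.07
S = 0.4916


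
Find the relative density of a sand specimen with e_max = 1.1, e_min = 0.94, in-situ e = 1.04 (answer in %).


Using Dr = (e_max - e) / (e_max - e_min) * 100
e_max - e = 1.1 - 1.04 = 0.06
e_max - e_min = 1.1 - 0.94 = 0.16
Dr = 0.06 / 0.16 * 100
Dr = 37.5 %


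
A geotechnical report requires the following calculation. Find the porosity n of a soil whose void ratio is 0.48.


Result: 0.3243

Derivation:
Using the relation n = e / (1 + e)
n = 0.48 / (1 + 0.48)
n = 0.48 / 1.48
n = 0.3243


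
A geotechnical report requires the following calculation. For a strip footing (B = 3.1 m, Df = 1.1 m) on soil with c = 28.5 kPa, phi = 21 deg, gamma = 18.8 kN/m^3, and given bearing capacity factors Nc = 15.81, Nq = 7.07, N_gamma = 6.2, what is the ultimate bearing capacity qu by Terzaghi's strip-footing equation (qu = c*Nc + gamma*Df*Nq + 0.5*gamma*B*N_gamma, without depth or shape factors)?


Result: 777.46 kPa

Derivation:
Compute qu = c*Nc + gamma*Df*Nq + 0.5*gamma*B*N_gamma
Term 1: 28.5 * 15.81 = 450.585
Term 2: 18.8 * 1.1 * 7.07 = 146.2076
Term 3: 0.5 * 18.8 * 3.1 * 6.2 = 180.668
qu = 450.585 + 146.2076 + 180.668
qu = 777.46 kPa


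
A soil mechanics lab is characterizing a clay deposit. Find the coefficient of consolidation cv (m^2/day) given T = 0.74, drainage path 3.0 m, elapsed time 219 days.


Using cv = T * H_dr^2 / t
H_dr^2 = 3.0^2 = 9.0
cv = 0.74 * 9.0 / 219
cv = 0.03041 m^2/day


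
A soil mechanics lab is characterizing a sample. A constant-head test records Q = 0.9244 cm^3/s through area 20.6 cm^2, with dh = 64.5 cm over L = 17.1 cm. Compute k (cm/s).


Compute hydraulic gradient:
i = dh / L = 64.5 / 17.1 = 3.77193
Then apply Darcy's law:
k = Q / (A * i)
k = 0.9244 / (20.6 * 3.77193)
k = 0.9244 / 77.7018
k = 0.011897 cm/s


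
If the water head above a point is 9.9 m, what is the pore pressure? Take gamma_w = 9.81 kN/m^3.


Result: 97.12 kPa

Derivation:
Using u = gamma_w * h_w
u = 9.81 * 9.9
u = 97.12 kPa


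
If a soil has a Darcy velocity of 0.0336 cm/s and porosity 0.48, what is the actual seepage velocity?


Using v_s = v_d / n
v_s = 0.0336 / 0.48
v_s = 0.07 cm/s


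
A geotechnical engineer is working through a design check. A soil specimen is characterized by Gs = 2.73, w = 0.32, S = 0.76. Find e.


Using the relation e = Gs * w / S
e = 2.73 * 0.32 / 0.76
e = 1.1495


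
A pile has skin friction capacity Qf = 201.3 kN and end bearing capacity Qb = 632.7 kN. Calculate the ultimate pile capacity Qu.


Using Qu = Qf + Qb
Qu = 201.3 + 632.7
Qu = 834.0 kN


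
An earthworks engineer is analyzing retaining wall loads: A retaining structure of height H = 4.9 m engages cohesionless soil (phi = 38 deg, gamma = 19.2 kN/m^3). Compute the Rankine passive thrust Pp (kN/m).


Compute passive earth pressure coefficient:
Kp = tan^2(45 + phi/2) = tan^2(64.0) = 4.203746
Compute passive force:
Pp = 0.5 * Kp * gamma * H^2
Pp = 0.5 * 4.203746 * 19.2 * 4.9^2
Pp = 968.95 kN/m


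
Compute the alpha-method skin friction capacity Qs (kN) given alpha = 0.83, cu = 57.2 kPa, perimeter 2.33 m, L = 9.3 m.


Using Qs = alpha * cu * perimeter * L
Qs = 0.83 * 57.2 * 2.33 * 9.3
Qs = 1028.76 kN


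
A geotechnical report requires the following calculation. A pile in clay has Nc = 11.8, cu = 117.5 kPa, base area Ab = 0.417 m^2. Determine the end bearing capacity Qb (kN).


Result: 578.17 kN

Derivation:
Using Qb = Nc * cu * Ab
Qb = 11.8 * 117.5 * 0.417
Qb = 578.17 kN


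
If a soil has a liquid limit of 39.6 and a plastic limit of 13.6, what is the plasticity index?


Using PI = LL - PL
PI = 39.6 - 13.6
PI = 26.0


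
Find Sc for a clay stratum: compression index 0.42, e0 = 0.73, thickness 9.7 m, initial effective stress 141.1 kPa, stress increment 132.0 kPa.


Using Sc = Cc * H / (1 + e0) * log10((sigma0 + delta_sigma) / sigma0)
Stress ratio = (141.1 + 132.0) / 141.1 = 1.93551
log10(1.93551) = 0.286795
Cc * H / (1 + e0) = 0.42 * 9.7 / (1 + 0.73) = 2.35491
Sc = 2.35491 * 0.286795
Sc = 0.6754 m
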